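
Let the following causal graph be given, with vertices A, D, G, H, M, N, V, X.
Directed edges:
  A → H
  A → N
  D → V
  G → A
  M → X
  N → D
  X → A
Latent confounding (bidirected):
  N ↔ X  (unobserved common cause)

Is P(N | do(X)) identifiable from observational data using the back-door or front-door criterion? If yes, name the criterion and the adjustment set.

desc(X)\{X}={A,D,H,N,V}; candidates ⊆ {G,M}.
X↔N: latent back-door arc(s) into X.
size 0: {}; under {} X still reaches {D,M,N,V} ∋ N.
size 1: {G}, {M}; under {G} X still reaches {D,M,N,V} ∋ N.
size 2: {G,M}; under {G,M} X still reaches {D,N,V} ∋ N.
X↔N cannot be blocked by any observed set — no back-door set.
{A}: (i) intercepts every directed X→N path; (ii) no back-door X→{A}; (iii) {X} blocks every back-door {A}→N. Front-door holds.
P(N|do(X)) = Σ_{A} P(A|X) Σ_{X'} P(N|A,X')P(X').

P(N|do(X)): frontdoor, adjust for {A}.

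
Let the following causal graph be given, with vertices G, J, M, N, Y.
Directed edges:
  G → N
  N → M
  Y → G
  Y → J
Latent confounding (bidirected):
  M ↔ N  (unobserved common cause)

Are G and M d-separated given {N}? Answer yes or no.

Bayes-Ball from G | {N} reaches {J,M,Y}.
M ∈ reach(G|{N}) ⇒ G ⊥̸ M | {N}.

No — G and M are d-connected given {N}.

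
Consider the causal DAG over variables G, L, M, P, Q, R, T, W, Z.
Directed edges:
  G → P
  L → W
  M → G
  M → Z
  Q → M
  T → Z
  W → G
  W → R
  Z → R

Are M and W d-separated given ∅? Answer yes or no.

Yes — M ⊥ W | ∅.

Bayes-Ball from M | ∅ reaches {G,P,Q,R,Z}.
W ∉ reach(M|∅) ⇒ M ⊥ W | ∅.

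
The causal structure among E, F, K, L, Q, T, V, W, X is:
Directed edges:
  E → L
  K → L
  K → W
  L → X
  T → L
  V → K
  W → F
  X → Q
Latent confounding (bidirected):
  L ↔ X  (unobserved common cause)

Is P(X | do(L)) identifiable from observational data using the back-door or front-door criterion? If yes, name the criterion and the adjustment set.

desc(L)\{L}={Q,X}; candidates ⊆ {E,F,K,T,V,W}.
L↔X: latent back-door arc(s) into L.
size 0: {}; under {} L still reaches {E,F,K,Q,T,V,W,X} ∋ X.
size 1: {E}, {F}, {K} …(+3); under {E} L still reaches {F,K,Q,T,V,W,X} ∋ X.
size 2: {E,F}, {E,K}, {E,T} …(+12); under {E,F} L still reaches {K,Q,T,V,W,X} ∋ X.
L↔X cannot be blocked by any observed set — no back-door set.
No mediator lies on a directed L→…→X path.
Neither criterion identifies P(X|do(L)) in this graph.

P(X|do(L)): not identifiable (no BD/FD set).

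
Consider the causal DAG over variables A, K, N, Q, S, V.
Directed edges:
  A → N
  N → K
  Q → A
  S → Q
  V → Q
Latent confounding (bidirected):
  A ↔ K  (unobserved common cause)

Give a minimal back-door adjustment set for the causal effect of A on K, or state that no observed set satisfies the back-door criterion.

A→K: no observed back-door set.

desc(A)\{A}={K,N}; candidates ⊆ {Q,S,V}.
A↔K: latent back-door arc(s) into A.
size 0: {}; under {} A still reaches {K,Q,S,V} ∋ K.
size 1: {Q}, {S}, {V}; under {Q} A still reaches {K} ∋ K.
size 2: {Q,S}, {Q,V}, {S,V}; under {Q,S} A still reaches {K} ∋ K.
A↔K cannot be blocked by any observed set — no back-door set.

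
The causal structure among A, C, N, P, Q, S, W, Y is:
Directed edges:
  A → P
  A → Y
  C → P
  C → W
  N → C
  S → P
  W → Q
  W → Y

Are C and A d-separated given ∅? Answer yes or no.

Bayes-Ball from C | ∅ reaches {N,P,Q,W,Y}.
A ∉ reach(C|∅) ⇒ C ⊥ A | ∅.

Yes — C ⊥ A | ∅.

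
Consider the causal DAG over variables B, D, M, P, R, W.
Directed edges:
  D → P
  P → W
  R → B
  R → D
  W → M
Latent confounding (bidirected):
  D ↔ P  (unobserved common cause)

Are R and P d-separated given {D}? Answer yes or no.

Bayes-Ball from R | {D} reaches {B,M,P,W}.
P ∈ reach(R|{D}) ⇒ R ⊥̸ P | {D}.

No — R and P are d-connected given {D}.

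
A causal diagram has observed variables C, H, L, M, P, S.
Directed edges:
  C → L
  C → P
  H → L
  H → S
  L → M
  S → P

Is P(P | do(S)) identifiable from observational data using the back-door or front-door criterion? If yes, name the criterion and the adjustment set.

desc(S)\{S}={P}; candidates ⊆ {C,H,L,M}.
∅: S⊥P given ∅ in G with S→· removed — back-door holds.
P(P|do(S)) = P(P|S) — no adjustment needed.

P(P|do(S)): backdoor, adjust for ∅.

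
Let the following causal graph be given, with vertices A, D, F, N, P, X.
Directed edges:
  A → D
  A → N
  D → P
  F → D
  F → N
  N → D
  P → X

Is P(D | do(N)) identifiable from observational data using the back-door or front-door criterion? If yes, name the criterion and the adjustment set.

P(D|do(N)): backdoor, adjust for {A, F}.

desc(N)\{N}={D,P,X}; candidates ⊆ {A,F}.
size 0: {}; under {} N still reaches {A,D,F,P,X} ∋ D.
size 1: {A}, {F}; under {A} N still reaches {D,F,P,X} ∋ D.
{A,F}: N⊥D given {A,F} in G with N→· removed — back-door holds.
P(D|do(N)) = Σ_{A,F} P(D|N,A,F)·P(A,F).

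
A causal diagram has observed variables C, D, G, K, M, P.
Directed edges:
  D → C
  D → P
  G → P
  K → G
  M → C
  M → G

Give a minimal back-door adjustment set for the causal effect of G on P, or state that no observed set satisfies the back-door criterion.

G→P: minimal back-door set ∅.

desc(G)\{G}={P}; candidates ⊆ {C,D,K,M}.
∅: G⊥P given ∅ in G with G→· removed — back-door holds.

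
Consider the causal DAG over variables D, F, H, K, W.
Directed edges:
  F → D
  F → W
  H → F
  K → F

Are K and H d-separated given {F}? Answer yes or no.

Bayes-Ball from K | {F} reaches {H}.
H ∈ reach(K|{F}) ⇒ K ⊥̸ H | {F}.

No — K and H are d-connected given {F}.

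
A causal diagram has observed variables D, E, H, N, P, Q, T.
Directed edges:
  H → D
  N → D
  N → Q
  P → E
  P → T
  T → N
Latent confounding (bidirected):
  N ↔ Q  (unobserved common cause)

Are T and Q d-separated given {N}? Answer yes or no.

Bayes-Ball from T | {N} reaches {E,P,Q}.
Q ∈ reach(T|{N}) ⇒ T ⊥̸ Q | {N}.

No — T and Q are d-connected given {N}.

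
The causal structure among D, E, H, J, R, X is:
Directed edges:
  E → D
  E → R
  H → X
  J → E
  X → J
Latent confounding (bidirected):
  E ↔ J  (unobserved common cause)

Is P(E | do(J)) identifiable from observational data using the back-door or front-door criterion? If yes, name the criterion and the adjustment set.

P(E|do(J)): not identifiable (no BD/FD set).

desc(J)\{J}={D,E,R}; candidates ⊆ {H,X}.
J↔E: latent back-door arc(s) into J.
size 0: {}; under {} J still reaches {D,E,H,R,X} ∋ E.
size 1: {H}, {X}; under {H} J still reaches {D,E,R,X} ∋ E.
size 2: {H,X}; under {H,X} J still reaches {D,E,R} ∋ E.
J↔E cannot be blocked by any observed set — no back-door set.
No mediator lies on a directed J→…→E path.
Neither criterion identifies P(E|do(J)) in this graph.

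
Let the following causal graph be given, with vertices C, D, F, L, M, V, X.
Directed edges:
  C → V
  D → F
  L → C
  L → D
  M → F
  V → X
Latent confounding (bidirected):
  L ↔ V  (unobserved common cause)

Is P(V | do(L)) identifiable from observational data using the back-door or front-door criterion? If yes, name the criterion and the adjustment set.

P(V|do(L)): frontdoor, adjust for {C}.

desc(L)\{L}={C,D,F,V,X}; candidates ⊆ {M}.
L↔V: latent back-door arc(s) into L.
size 0: {}; under {} L still reaches {V,X} ∋ V.
size 1: {M}; under {M} L still reaches {V,X} ∋ V.
L↔V cannot be blocked by any observed set — no back-door set.
{C}: (i) intercepts every directed L→V path; (ii) no back-door L→{C}; (iii) {L} blocks every back-door {C}→V. Front-door holds.
P(V|do(L)) = Σ_{C} P(C|L) Σ_{L'} P(V|C,L')P(L').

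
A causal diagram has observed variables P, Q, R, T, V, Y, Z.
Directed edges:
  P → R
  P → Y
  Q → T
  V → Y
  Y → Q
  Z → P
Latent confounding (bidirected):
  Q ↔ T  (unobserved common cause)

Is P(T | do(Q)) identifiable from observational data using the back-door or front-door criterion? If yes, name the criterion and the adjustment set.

desc(Q)\{Q}={T}; candidates ⊆ {P,R,V,Y,Z}.
Q↔T: latent back-door arc(s) into Q.
size 0: {}; under {} Q still reaches {P,R,T,V,Y,Z} ∋ T.
size 1: {P}, {R}, {V} …(+2); under {P} Q still reaches {T,V,Y} ∋ T.
size 2: {P,R}, {P,V}, {P,Y} …(+7); under {P,R} Q still reaches {T,V,Y} ∋ T.
Q↔T cannot be blocked by any observed set — no back-door set.
No mediator lies on a directed Q→…→T path.
Neither criterion identifies P(T|do(Q)) in this graph.

P(T|do(Q)): not identifiable (no BD/FD set).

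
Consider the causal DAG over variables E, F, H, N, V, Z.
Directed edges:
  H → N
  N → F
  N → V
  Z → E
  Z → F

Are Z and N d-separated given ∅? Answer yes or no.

Yes — Z ⊥ N | ∅.

Bayes-Ball from Z | ∅ reaches {E,F}.
N ∉ reach(Z|∅) ⇒ Z ⊥ N | ∅.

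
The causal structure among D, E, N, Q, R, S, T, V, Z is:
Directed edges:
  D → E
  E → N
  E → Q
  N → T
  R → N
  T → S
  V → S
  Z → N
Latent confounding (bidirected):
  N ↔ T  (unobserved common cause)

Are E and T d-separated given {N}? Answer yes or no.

No — E and T are d-connected given {N}.

Bayes-Ball from E | {N} reaches {D,Q,R,S,T,Z}.
T ∈ reach(E|{N}) ⇒ E ⊥̸ T | {N}.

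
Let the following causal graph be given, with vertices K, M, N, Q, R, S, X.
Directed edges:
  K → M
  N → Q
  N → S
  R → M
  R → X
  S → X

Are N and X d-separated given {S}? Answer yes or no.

Yes — N ⊥ X | {S}.

Bayes-Ball from N | {S} reaches {Q}.
X ∉ reach(N|{S}) ⇒ N ⊥ X | {S}.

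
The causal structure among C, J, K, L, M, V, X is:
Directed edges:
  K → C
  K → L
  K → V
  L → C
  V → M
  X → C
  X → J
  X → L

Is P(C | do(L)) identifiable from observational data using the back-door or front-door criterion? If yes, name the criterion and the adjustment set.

P(C|do(L)): backdoor, adjust for {K, X}.

desc(L)\{L}={C}; candidates ⊆ {J,K,M,V,X}.
size 0: {}; under {} L still reaches {C,J,K,M,V,X} ∋ C.
size 1: {J}, {K}, {M} …(+2); under {J} L still reaches {C,K,M,V,X} ∋ C.
{K,X}: L⊥C given {K,X} in G with L→· removed — back-door holds.
P(C|do(L)) = Σ_{K,X} P(C|L,K,X)·P(K,X).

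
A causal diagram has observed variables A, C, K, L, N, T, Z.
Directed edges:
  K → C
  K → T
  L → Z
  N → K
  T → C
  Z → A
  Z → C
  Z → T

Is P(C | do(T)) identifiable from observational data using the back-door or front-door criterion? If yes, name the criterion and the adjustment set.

P(C|do(T)): backdoor, adjust for {K, Z}.

desc(T)\{T}={C}; candidates ⊆ {A,K,L,N,Z}.
size 0: {}; under {} T still reaches {A,C,K,L,N,Z} ∋ C.
size 1: {A}, {K}, {L} …(+2); under {A} T still reaches {C,K,L,N,Z} ∋ C.
{K,Z}: T⊥C given {K,Z} in G with T→· removed — back-door holds.
P(C|do(T)) = Σ_{K,Z} P(C|T,K,Z)·P(K,Z).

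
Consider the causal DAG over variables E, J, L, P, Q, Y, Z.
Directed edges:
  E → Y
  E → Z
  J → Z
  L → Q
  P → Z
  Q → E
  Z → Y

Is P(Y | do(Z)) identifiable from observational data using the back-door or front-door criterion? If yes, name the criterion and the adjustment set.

P(Y|do(Z)): backdoor, adjust for {E}.

desc(Z)\{Z}={Y}; candidates ⊆ {E,J,L,P,Q}.
size 0: {}; under {} Z still reaches {E,J,L,P,Q,Y} ∋ Y.
{E}: Z⊥Y given {E} in G with Z→· removed — back-door holds.
P(Y|do(Z)) = Σ_{E} P(Y|Z,E)·P(E).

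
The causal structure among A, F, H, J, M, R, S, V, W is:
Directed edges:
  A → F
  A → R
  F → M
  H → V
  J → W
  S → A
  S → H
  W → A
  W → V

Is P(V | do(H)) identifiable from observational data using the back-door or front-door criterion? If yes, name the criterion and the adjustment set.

desc(H)\{H}={V}; candidates ⊆ {A,F,J,M,R,S,W}.
∅: H⊥V given ∅ in G with H→· removed — back-door holds.
P(V|do(H)) = P(V|H) — no adjustment needed.

P(V|do(H)): backdoor, adjust for ∅.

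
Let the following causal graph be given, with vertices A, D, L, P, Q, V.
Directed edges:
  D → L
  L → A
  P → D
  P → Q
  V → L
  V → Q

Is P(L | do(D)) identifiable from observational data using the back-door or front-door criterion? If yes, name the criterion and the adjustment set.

P(L|do(D)): backdoor, adjust for ∅.

desc(D)\{D}={A,L}; candidates ⊆ {P,Q,V}.
∅: D⊥L given ∅ in G with D→· removed — back-door holds.
P(L|do(D)) = P(L|D) — no adjustment needed.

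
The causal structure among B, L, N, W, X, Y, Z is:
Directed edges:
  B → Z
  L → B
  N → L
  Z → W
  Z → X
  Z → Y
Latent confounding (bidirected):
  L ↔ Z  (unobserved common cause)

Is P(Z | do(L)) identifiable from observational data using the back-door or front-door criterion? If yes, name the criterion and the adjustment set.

desc(L)\{L}={B,W,X,Y,Z}; candidates ⊆ {N}.
L↔Z: latent back-door arc(s) into L.
size 0: {}; under {} L still reaches {N,W,X,Y,Z} ∋ Z.
size 1: {N}; under {N} L still reaches {W,X,Y,Z} ∋ Z.
L↔Z cannot be blocked by any observed set — no back-door set.
{B}: (i) intercepts every directed L→Z path; (ii) no back-door L→{B}; (iii) {L} blocks every back-door {B}→Z. Front-door holds.
P(Z|do(L)) = Σ_{B} P(B|L) Σ_{L'} P(Z|B,L')P(L').

P(Z|do(L)): frontdoor, adjust for {B}.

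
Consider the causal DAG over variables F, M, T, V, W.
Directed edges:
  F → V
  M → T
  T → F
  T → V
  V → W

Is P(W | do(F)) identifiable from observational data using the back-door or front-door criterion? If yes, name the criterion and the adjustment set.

desc(F)\{F}={V,W}; candidates ⊆ {M,T}.
size 0: {}; under {} F still reaches {M,T,V,W} ∋ W.
{T}: F⊥W given {T} in G with F→· removed — back-door holds.
P(W|do(F)) = Σ_{T} P(W|F,T)·P(T).

P(W|do(F)): backdoor, adjust for {T}.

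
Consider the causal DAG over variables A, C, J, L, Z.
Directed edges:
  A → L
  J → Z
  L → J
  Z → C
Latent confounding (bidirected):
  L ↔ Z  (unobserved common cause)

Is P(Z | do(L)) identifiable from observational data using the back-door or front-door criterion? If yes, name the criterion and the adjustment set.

P(Z|do(L)): frontdoor, adjust for {J}.

desc(L)\{L}={C,J,Z}; candidates ⊆ {A}.
L↔Z: latent back-door arc(s) into L.
size 0: {}; under {} L still reaches {A,C,Z} ∋ Z.
size 1: {A}; under {A} L still reaches {C,Z} ∋ Z.
L↔Z cannot be blocked by any observed set — no back-door set.
{J}: (i) intercepts every directed L→Z path; (ii) no back-door L→{J}; (iii) {L} blocks every back-door {J}→Z. Front-door holds.
P(Z|do(L)) = Σ_{J} P(J|L) Σ_{L'} P(Z|J,L')P(L').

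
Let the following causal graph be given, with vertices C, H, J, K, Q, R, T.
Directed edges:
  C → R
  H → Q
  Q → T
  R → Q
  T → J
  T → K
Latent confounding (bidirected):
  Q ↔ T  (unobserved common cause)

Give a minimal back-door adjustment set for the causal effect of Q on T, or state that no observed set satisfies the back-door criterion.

Q→T: no observed back-door set.

desc(Q)\{Q}={J,K,T}; candidates ⊆ {C,H,R}.
Q↔T: latent back-door arc(s) into Q.
size 0: {}; under {} Q still reaches {C,H,J,K,R,T} ∋ T.
size 1: {C}, {H}, {R}; under {C} Q still reaches {H,J,K,R,T} ∋ T.
size 2: {C,H}, {C,R}, {H,R}; under {C,H} Q still reaches {J,K,R,T} ∋ T.
Q↔T cannot be blocked by any observed set — no back-door set.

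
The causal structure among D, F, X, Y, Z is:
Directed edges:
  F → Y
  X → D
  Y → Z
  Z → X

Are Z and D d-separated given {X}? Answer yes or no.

Bayes-Ball from Z | {X} reaches {F,Y}.
D ∉ reach(Z|{X}) ⇒ Z ⊥ D | {X}.

Yes — Z ⊥ D | {X}.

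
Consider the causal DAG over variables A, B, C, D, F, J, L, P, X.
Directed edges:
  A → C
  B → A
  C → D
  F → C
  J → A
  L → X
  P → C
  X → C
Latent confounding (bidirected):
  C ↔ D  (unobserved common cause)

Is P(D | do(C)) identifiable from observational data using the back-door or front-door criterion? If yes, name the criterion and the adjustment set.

P(D|do(C)): not identifiable (no BD/FD set).

desc(C)\{C}={D}; candidates ⊆ {A,B,F,J,L,P,X}.
C↔D: latent back-door arc(s) into C.
size 0: {}; under {} C still reaches {A,B,D,F,J,L,P,X} ∋ D.
size 1: {A}, {B}, {F} …(+4); under {A} C still reaches {D,F,L,P,X} ∋ D.
size 2: {A,B}, {A,F}, {A,J} …(+18); under {A,B} C still reaches {D,F,L,P,X} ∋ D.
C↔D cannot be blocked by any observed set — no back-door set.
No mediator lies on a directed C→…→D path.
Neither criterion identifies P(D|do(C)) in this graph.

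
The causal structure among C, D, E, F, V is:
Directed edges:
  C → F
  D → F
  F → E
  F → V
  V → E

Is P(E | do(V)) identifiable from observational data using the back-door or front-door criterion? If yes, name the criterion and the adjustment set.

P(E|do(V)): backdoor, adjust for {F}.

desc(V)\{V}={E}; candidates ⊆ {C,D,F}.
size 0: {}; under {} V still reaches {C,D,E,F} ∋ E.
{F}: V⊥E given {F} in G with V→· removed — back-door holds.
P(E|do(V)) = Σ_{F} P(E|V,F)·P(F).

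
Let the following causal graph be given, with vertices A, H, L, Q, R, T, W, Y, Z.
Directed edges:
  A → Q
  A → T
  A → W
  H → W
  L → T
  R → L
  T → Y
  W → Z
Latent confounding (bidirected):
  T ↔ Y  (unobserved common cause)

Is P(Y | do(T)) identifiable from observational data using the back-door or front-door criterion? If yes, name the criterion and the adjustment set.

P(Y|do(T)): not identifiable (no BD/FD set).

desc(T)\{T}={Y}; candidates ⊆ {A,H,L,Q,R,W,Z}.
T↔Y: latent back-door arc(s) into T.
size 0: {}; under {} T still reaches {A,L,Q,R,W,Y,Z} ∋ Y.
size 1: {A}, {H}, {L} …(+4); under {A} T still reaches {L,R,Y} ∋ Y.
size 2: {A,H}, {A,L}, {A,Q} …(+18); under {A,H} T still reaches {L,R,Y} ∋ Y.
T↔Y cannot be blocked by any observed set — no back-door set.
No mediator lies on a directed T→…→Y path.
Neither criterion identifies P(Y|do(T)) in this graph.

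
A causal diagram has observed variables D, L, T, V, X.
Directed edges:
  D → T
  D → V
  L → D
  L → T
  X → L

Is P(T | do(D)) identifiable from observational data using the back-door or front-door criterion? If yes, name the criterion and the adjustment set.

desc(D)\{D}={T,V}; candidates ⊆ {L,X}.
size 0: {}; under {} D still reaches {L,T,X} ∋ T.
{L}: D⊥T given {L} in G with D→· removed — back-door holds.
P(T|do(D)) = Σ_{L} P(T|D,L)·P(L).

P(T|do(D)): backdoor, adjust for {L}.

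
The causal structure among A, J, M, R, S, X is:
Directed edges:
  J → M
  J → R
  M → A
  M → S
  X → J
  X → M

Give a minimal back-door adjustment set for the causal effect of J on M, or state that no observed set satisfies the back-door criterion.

desc(J)\{J}={A,M,R,S}; candidates ⊆ {X}.
size 0: {}; under {} J still reaches {A,M,S,X} ∋ M.
{X}: J⊥M given {X} in G with J→· removed — back-door holds.

J→M: minimal back-door set {X}.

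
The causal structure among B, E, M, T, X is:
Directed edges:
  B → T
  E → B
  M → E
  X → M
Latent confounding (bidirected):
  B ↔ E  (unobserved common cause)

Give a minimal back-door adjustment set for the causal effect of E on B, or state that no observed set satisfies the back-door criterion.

E→B: no observed back-door set.

desc(E)\{E}={B,T}; candidates ⊆ {M,X}.
E↔B: latent back-door arc(s) into E.
size 0: {}; under {} E still reaches {B,M,T,X} ∋ B.
size 1: {M}, {X}; under {M} E still reaches {B,T} ∋ B.
size 2: {M,X}; under {M,X} E still reaches {B,T} ∋ B.
E↔B cannot be blocked by any observed set — no back-door set.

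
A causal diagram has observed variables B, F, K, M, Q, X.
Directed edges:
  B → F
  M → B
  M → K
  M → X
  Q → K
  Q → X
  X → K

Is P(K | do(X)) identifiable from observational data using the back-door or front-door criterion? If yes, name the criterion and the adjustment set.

P(K|do(X)): backdoor, adjust for {M, Q}.

desc(X)\{X}={K}; candidates ⊆ {B,F,M,Q}.
size 0: {}; under {} X still reaches {B,F,K,M,Q} ∋ K.
size 1: {B}, {F}, {M} …(+1); under {B} X still reaches {K,M,Q} ∋ K.
{M,Q}: X⊥K given {M,Q} in G with X→· removed — back-door holds.
P(K|do(X)) = Σ_{M,Q} P(K|X,M,Q)·P(M,Q).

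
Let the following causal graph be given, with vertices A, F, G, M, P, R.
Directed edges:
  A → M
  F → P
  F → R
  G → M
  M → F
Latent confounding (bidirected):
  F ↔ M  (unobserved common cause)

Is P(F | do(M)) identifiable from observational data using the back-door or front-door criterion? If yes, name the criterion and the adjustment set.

P(F|do(M)): not identifiable (no BD/FD set).

desc(M)\{M}={F,P,R}; candidates ⊆ {A,G}.
M↔F: latent back-door arc(s) into M.
size 0: {}; under {} M still reaches {A,F,G,P,R} ∋ F.
size 1: {A}, {G}; under {A} M still reaches {F,G,P,R} ∋ F.
size 2: {A,G}; under {A,G} M still reaches {F,P,R} ∋ F.
M↔F cannot be blocked by any observed set — no back-door set.
No mediator lies on a directed M→…→F path.
Neither criterion identifies P(F|do(M)) in this graph.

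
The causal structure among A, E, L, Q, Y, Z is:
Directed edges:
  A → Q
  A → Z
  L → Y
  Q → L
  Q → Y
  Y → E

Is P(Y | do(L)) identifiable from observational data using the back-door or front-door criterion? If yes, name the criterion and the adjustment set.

desc(L)\{L}={E,Y}; candidates ⊆ {A,Q,Z}.
size 0: {}; under {} L still reaches {A,E,Q,Y,Z} ∋ Y.
{Q}: L⊥Y given {Q} in G with L→· removed — back-door holds.
P(Y|do(L)) = Σ_{Q} P(Y|L,Q)·P(Q).

P(Y|do(L)): backdoor, adjust for {Q}.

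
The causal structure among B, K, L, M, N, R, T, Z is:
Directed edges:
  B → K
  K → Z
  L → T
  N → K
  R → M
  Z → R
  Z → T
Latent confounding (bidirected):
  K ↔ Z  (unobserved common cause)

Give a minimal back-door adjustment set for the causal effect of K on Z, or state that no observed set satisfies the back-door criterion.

desc(K)\{K}={M,R,T,Z}; candidates ⊆ {B,L,N}.
K↔Z: latent back-door arc(s) into K.
size 0: {}; under {} K still reaches {B,M,N,R,T,Z} ∋ Z.
size 1: {B}, {L}, {N}; under {B} K still reaches {M,N,R,T,Z} ∋ Z.
size 2: {B,L}, {B,N}, {L,N}; under {B,L} K still reaches {M,N,R,T,Z} ∋ Z.
K↔Z cannot be blocked by any observed set — no back-door set.

K→Z: no observed back-door set.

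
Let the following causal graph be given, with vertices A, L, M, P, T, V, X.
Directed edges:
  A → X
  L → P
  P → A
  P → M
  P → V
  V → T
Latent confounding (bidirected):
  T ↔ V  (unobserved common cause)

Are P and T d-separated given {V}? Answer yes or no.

No — P and T are d-connected given {V}.

Bayes-Ball from P | {V} reaches {A,L,M,T,X}.
T ∈ reach(P|{V}) ⇒ P ⊥̸ T | {V}.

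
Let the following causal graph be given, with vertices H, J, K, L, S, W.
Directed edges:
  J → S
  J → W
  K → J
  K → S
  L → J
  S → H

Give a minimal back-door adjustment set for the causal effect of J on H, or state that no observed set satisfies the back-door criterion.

J→H: minimal back-door set {K}.

desc(J)\{J}={H,S,W}; candidates ⊆ {K,L}.
size 0: {}; under {} J still reaches {H,K,L,S} ∋ H.
{K}: J⊥H given {K} in G with J→· removed — back-door holds.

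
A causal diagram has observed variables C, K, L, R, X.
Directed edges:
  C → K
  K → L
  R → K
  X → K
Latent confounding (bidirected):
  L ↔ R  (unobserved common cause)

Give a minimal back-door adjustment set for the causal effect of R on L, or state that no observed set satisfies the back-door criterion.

desc(R)\{R}={K,L}; candidates ⊆ {C,X}.
R↔L: latent back-door arc(s) into R.
size 0: {}; under {} R still reaches {L} ∋ L.
size 1: {C}, {X}; under {C} R still reaches {L} ∋ L.
size 2: {C,X}; under {C,X} R still reaches {L} ∋ L.
R↔L cannot be blocked by any observed set — no back-door set.

R→L: no observed back-door set.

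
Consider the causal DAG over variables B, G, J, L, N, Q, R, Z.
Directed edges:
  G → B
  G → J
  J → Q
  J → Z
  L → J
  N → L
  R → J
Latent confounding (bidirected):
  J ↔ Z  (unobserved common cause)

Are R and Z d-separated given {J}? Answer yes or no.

No — R and Z are d-connected given {J}.

Bayes-Ball from R | {J} reaches {B,G,L,N,Z}.
Z ∈ reach(R|{J}) ⇒ R ⊥̸ Z | {J}.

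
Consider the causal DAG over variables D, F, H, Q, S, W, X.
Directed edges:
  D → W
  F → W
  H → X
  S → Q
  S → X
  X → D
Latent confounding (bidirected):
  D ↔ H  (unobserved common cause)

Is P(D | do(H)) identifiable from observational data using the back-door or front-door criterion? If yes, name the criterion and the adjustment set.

P(D|do(H)): frontdoor, adjust for {X}.

desc(H)\{H}={D,W,X}; candidates ⊆ {F,Q,S}.
H↔D: latent back-door arc(s) into H.
size 0: {}; under {} H still reaches {D,W} ∋ D.
size 1: {F}, {Q}, {S}; under {F} H still reaches {D,W} ∋ D.
size 2: {F,Q}, {F,S}, {Q,S}; under {F,Q} H still reaches {D,W} ∋ D.
H↔D cannot be blocked by any observed set — no back-door set.
{X}: (i) intercepts every directed H→D path; (ii) no back-door H→{X}; (iii) {H} blocks every back-door {X}→D. Front-door holds.
P(D|do(H)) = Σ_{X} P(X|H) Σ_{H'} P(D|X,H')P(H').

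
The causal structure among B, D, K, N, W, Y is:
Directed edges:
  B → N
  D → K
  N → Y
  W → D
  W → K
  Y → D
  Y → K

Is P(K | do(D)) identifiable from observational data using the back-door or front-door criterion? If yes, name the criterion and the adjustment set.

desc(D)\{D}={K}; candidates ⊆ {B,N,W,Y}.
size 0: {}; under {} D still reaches {B,K,N,W,Y} ∋ K.
size 1: {B}, {N}, {W} …(+1); under {B} D still reaches {K,N,W,Y} ∋ K.
{W,Y}: D⊥K given {W,Y} in G with D→· removed — back-door holds.
P(K|do(D)) = Σ_{W,Y} P(K|D,W,Y)·P(W,Y).

P(K|do(D)): backdoor, adjust for {W, Y}.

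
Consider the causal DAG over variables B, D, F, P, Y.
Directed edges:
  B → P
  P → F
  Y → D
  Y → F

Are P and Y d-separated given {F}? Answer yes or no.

No — P and Y are d-connected given {F}.

Bayes-Ball from P | {F} reaches {B,D,Y}.
Y ∈ reach(P|{F}) ⇒ P ⊥̸ Y | {F}.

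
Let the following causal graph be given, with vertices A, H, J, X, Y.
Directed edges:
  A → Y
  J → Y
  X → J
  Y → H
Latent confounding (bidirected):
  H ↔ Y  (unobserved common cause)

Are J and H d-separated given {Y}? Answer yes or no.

Bayes-Ball from J | {Y} reaches {A,H,X}.
H ∈ reach(J|{Y}) ⇒ J ⊥̸ H | {Y}.

No — J and H are d-connected given {Y}.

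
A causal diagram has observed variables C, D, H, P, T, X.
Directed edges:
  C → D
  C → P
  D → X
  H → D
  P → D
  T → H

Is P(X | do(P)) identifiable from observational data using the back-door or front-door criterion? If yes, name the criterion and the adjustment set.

desc(P)\{P}={D,X}; candidates ⊆ {C,H,T}.
size 0: {}; under {} P still reaches {C,D,X} ∋ X.
{C}: P⊥X given {C} in G with P→· removed — back-door holds.
P(X|do(P)) = Σ_{C} P(X|P,C)·P(C).

P(X|do(P)): backdoor, adjust for {C}.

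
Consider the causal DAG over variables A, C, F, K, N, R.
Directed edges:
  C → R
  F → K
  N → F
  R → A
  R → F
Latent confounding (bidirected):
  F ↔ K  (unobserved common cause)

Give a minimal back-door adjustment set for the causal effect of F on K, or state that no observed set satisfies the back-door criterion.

desc(F)\{F}={K}; candidates ⊆ {A,C,N,R}.
F↔K: latent back-door arc(s) into F.
size 0: {}; under {} F still reaches {A,C,K,N,R} ∋ K.
size 1: {A}, {C}, {N} …(+1); under {A} F still reaches {C,K,N,R} ∋ K.
size 2: {A,C}, {A,N}, {A,R} …(+3); under {A,C} F still reaches {K,N,R} ∋ K.
F↔K cannot be blocked by any observed set — no back-door set.

F→K: no observed back-door set.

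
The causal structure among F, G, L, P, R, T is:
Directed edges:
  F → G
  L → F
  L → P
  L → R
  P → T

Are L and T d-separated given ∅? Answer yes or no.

No — L and T are d-connected given ∅.

Bayes-Ball from L | ∅ reaches {F,G,P,R,T}.
T ∈ reach(L|∅) ⇒ L ⊥̸ T | ∅.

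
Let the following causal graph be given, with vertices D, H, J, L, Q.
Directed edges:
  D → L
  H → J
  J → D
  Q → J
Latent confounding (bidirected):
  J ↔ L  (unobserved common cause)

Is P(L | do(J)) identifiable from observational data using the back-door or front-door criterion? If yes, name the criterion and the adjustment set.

P(L|do(J)): frontdoor, adjust for {D}.

desc(J)\{J}={D,L}; candidates ⊆ {H,Q}.
J↔L: latent back-door arc(s) into J.
size 0: {}; under {} J still reaches {H,L,Q} ∋ L.
size 1: {H}, {Q}; under {H} J still reaches {L,Q} ∋ L.
size 2: {H,Q}; under {H,Q} J still reaches {L} ∋ L.
J↔L cannot be blocked by any observed set — no back-door set.
{D}: (i) intercepts every directed J→L path; (ii) no back-door J→{D}; (iii) {J} blocks every back-door {D}→L. Front-door holds.
P(L|do(J)) = Σ_{D} P(D|J) Σ_{J'} P(L|D,J')P(J').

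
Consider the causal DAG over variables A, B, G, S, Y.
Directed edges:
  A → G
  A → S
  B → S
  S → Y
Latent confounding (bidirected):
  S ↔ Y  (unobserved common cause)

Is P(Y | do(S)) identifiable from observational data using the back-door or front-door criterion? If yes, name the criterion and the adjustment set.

desc(S)\{S}={Y}; candidates ⊆ {A,B,G}.
S↔Y: latent back-door arc(s) into S.
size 0: {}; under {} S still reaches {A,B,G,Y} ∋ Y.
size 1: {A}, {B}, {G}; under {A} S still reaches {B,Y} ∋ Y.
size 2: {A,B}, {A,G}, {B,G}; under {A,B} S still reaches {Y} ∋ Y.
S↔Y cannot be blocked by any observed set — no back-door set.
No mediator lies on a directed S→…→Y path.
Neither criterion identifies P(Y|do(S)) in this graph.

P(Y|do(S)): not identifiable (no BD/FD set).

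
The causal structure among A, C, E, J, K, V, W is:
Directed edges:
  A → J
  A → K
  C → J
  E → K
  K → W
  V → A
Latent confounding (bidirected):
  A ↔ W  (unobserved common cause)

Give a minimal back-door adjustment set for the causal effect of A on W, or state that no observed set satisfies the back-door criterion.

A→W: no observed back-door set.

desc(A)\{A}={J,K,W}; candidates ⊆ {C,E,V}.
A↔W: latent back-door arc(s) into A.
size 0: {}; under {} A still reaches {V,W} ∋ W.
size 1: {C}, {E}, {V}; under {C} A still reaches {V,W} ∋ W.
size 2: {C,E}, {C,V}, {E,V}; under {C,E} A still reaches {V,W} ∋ W.
A↔W cannot be blocked by any observed set — no back-door set.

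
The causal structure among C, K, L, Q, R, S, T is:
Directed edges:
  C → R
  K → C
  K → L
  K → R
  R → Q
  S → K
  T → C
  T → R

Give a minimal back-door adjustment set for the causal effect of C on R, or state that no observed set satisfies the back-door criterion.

desc(C)\{C}={Q,R}; candidates ⊆ {K,L,S,T}.
size 0: {}; under {} C still reaches {K,L,Q,R,S,T} ∋ R.
size 1: {K}, {L}, {S} …(+1); under {K} C still reaches {Q,R,T} ∋ R.
{K,T}: C⊥R given {K,T} in G with C→· removed — back-door holds.

C→R: minimal back-door set {K, T}.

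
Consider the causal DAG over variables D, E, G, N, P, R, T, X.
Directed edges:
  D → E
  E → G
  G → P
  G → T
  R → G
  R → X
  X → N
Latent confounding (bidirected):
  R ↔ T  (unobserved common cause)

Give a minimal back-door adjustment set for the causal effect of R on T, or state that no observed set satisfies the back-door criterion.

R→T: no observed back-door set.

desc(R)\{R}={G,N,P,T,X}; candidates ⊆ {D,E}.
R↔T: latent back-door arc(s) into R.
size 0: {}; under {} R still reaches {T} ∋ T.
size 1: {D}, {E}; under {D} R still reaches {T} ∋ T.
size 2: {D,E}; under {D,E} R still reaches {T} ∋ T.
R↔T cannot be blocked by any observed set — no back-door set.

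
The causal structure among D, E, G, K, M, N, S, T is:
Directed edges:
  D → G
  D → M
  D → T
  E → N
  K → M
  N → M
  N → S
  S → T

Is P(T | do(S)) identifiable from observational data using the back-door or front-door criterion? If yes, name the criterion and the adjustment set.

desc(S)\{S}={T}; candidates ⊆ {D,E,G,K,M,N}.
∅: S⊥T given ∅ in G with S→· removed — back-door holds.
P(T|do(S)) = P(T|S) — no adjustment needed.

P(T|do(S)): backdoor, adjust for ∅.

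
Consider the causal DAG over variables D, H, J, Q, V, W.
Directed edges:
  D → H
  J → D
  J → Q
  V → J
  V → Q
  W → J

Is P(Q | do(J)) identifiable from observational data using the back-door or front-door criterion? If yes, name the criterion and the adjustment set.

desc(J)\{J}={D,H,Q}; candidates ⊆ {V,W}.
size 0: {}; under {} J still reaches {Q,V,W} ∋ Q.
{V}: J⊥Q given {V} in G with J→· removed — back-door holds.
P(Q|do(J)) = Σ_{V} P(Q|J,V)·P(V).

P(Q|do(J)): backdoor, adjust for {V}.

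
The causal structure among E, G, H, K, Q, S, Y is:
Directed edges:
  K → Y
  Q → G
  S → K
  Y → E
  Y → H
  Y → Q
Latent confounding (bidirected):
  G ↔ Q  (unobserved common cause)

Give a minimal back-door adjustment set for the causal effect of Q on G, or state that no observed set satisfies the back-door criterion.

Q→G: no observed back-door set.

desc(Q)\{Q}={G}; candidates ⊆ {E,H,K,S,Y}.
Q↔G: latent back-door arc(s) into Q.
size 0: {}; under {} Q still reaches {E,G,H,K,S,Y} ∋ G.
size 1: {E}, {H}, {K} …(+2); under {E} Q still reaches {G,H,K,S,Y} ∋ G.
size 2: {E,H}, {E,K}, {E,S} …(+7); under {E,H} Q still reaches {G,K,S,Y} ∋ G.
Q↔G cannot be blocked by any observed set — no back-door set.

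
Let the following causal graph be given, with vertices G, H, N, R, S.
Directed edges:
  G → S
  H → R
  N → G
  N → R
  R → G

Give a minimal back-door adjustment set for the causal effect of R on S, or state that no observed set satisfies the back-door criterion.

desc(R)\{R}={G,S}; candidates ⊆ {H,N}.
size 0: {}; under {} R still reaches {G,H,N,S} ∋ S.
{N}: R⊥S given {N} in G with R→· removed — back-door holds.

R→S: minimal back-door set {N}.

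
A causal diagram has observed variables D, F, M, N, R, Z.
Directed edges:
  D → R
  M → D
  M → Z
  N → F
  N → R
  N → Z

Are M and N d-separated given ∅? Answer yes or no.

Yes — M ⊥ N | ∅.

Bayes-Ball from M | ∅ reaches {D,R,Z}.
N ∉ reach(M|∅) ⇒ M ⊥ N | ∅.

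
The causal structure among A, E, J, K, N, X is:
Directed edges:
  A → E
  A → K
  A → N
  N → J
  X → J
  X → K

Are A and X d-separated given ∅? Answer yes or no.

Bayes-Ball from A | ∅ reaches {E,J,K,N}.
X ∉ reach(A|∅) ⇒ A ⊥ X | ∅.

Yes — A ⊥ X | ∅.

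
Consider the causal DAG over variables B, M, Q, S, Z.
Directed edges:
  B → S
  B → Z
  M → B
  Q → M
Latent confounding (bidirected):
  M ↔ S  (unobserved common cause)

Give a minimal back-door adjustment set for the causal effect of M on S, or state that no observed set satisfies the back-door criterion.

M→S: no observed back-door set.

desc(M)\{M}={B,S,Z}; candidates ⊆ {Q}.
M↔S: latent back-door arc(s) into M.
size 0: {}; under {} M still reaches {Q,S} ∋ S.
size 1: {Q}; under {Q} M still reaches {S} ∋ S.
M↔S cannot be blocked by any observed set — no back-door set.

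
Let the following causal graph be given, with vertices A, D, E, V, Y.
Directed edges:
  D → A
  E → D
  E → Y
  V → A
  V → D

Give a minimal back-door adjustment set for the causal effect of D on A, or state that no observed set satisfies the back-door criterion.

D→A: minimal back-door set {V}.

desc(D)\{D}={A}; candidates ⊆ {E,V,Y}.
size 0: {}; under {} D still reaches {A,E,V,Y} ∋ A.
{V}: D⊥A given {V} in G with D→· removed — back-door holds.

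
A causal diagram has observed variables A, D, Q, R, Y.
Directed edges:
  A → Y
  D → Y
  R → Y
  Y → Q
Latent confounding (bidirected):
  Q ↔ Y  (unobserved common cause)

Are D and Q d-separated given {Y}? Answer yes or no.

Bayes-Ball from D | {Y} reaches {A,Q,R}.
Q ∈ reach(D|{Y}) ⇒ D ⊥̸ Q | {Y}.

No — D and Q are d-connected given {Y}.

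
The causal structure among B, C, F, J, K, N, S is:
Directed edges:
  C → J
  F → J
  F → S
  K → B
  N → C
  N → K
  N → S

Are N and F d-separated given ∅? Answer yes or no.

Bayes-Ball from N | ∅ reaches {B,C,J,K,S}.
F ∉ reach(N|∅) ⇒ N ⊥ F | ∅.

Yes — N ⊥ F | ∅.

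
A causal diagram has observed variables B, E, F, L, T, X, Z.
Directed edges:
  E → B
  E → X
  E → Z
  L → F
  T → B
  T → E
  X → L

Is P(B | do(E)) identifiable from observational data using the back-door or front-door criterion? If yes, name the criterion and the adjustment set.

P(B|do(E)): backdoor, adjust for {T}.

desc(E)\{E}={B,F,L,X,Z}; candidates ⊆ {T}.
size 0: {}; under {} E still reaches {B,T} ∋ B.
{T}: E⊥B given {T} in G with E→· removed — back-door holds.
P(B|do(E)) = Σ_{T} P(B|E,T)·P(T).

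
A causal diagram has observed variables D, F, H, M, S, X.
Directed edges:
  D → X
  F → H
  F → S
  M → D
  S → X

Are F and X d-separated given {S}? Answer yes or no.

Bayes-Ball from F | {S} reaches {H}.
X ∉ reach(F|{S}) ⇒ F ⊥ X | {S}.

Yes — F ⊥ X | {S}.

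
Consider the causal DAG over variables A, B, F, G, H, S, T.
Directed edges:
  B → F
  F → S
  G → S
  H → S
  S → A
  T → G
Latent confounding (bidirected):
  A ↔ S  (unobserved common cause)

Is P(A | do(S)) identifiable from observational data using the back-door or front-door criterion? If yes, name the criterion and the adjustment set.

P(A|do(S)): not identifiable (no BD/FD set).

desc(S)\{S}={A}; candidates ⊆ {B,F,G,H,T}.
S↔A: latent back-door arc(s) into S.
size 0: {}; under {} S still reaches {A,B,F,G,H,T} ∋ A.
size 1: {B}, {F}, {G} …(+2); under {B} S still reaches {A,F,G,H,T} ∋ A.
size 2: {B,F}, {B,G}, {B,H} …(+7); under {B,F} S still reaches {A,G,H,T} ∋ A.
S↔A cannot be blocked by any observed set — no back-door set.
No mediator lies on a directed S→…→A path.
Neither criterion identifies P(A|do(S)) in this graph.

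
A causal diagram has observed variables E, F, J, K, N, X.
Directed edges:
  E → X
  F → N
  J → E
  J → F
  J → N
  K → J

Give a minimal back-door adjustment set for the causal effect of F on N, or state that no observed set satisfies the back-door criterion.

F→N: minimal back-door set {J}.

desc(F)\{F}={N}; candidates ⊆ {E,J,K,X}.
size 0: {}; under {} F still reaches {E,J,K,N,X} ∋ N.
{J}: F⊥N given {J} in G with F→· removed — back-door holds.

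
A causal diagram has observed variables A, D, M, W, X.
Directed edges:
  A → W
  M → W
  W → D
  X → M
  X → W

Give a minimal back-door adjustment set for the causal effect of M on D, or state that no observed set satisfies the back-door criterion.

desc(M)\{M}={D,W}; candidates ⊆ {A,X}.
size 0: {}; under {} M still reaches {D,W,X} ∋ D.
{X}: M⊥D given {X} in G with M→· removed — back-door holds.

M→D: minimal back-door set {X}.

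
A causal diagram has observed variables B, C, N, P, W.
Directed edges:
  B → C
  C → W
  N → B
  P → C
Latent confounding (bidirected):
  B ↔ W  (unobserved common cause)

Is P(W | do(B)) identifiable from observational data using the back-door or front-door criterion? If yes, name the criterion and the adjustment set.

desc(B)\{B}={C,W}; candidates ⊆ {N,P}.
B↔W: latent back-door arc(s) into B.
size 0: {}; under {} B still reaches {N,W} ∋ W.
size 1: {N}, {P}; under {N} B still reaches {W} ∋ W.
size 2: {N,P}; under {N,P} B still reaches {W} ∋ W.
B↔W cannot be blocked by any observed set — no back-door set.
{C}: (i) intercepts every directed B→W path; (ii) no back-door B→{C}; (iii) {B} blocks every back-door {C}→W. Front-door holds.
P(W|do(B)) = Σ_{C} P(C|B) Σ_{B'} P(W|C,B')P(B').

P(W|do(B)): frontdoor, adjust for {C}.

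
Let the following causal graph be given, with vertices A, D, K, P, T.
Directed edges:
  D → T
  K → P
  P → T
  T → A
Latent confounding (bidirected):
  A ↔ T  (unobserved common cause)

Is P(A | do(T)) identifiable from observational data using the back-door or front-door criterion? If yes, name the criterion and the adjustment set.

P(A|do(T)): not identifiable (no BD/FD set).

desc(T)\{T}={A}; candidates ⊆ {D,K,P}.
T↔A: latent back-door arc(s) into T.
size 0: {}; under {} T still reaches {A,D,K,P} ∋ A.
size 1: {D}, {K}, {P}; under {D} T still reaches {A,K,P} ∋ A.
size 2: {D,K}, {D,P}, {K,P}; under {D,K} T still reaches {A,P} ∋ A.
T↔A cannot be blocked by any observed set — no back-door set.
No mediator lies on a directed T→…→A path.
Neither criterion identifies P(A|do(T)) in this graph.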